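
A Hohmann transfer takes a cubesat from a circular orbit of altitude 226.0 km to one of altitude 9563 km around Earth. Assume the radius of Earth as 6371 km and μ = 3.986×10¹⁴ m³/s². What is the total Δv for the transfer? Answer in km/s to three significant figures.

Δv_total ≈ 2.65 km/s

r₁ = 6371 + 226.0 = 6597.0 km = 6.5970×10⁶ m.
r₂ = 6371 + 9563 = 15934 km = 1.5934×10⁷ m.
Transfer ellipse a_t = (r₁ + r₂)/2 = 1.127×10⁷ m.
At r₁: circular v_c1 = √(μ/r₁) = 7773 m/s; transfer-perigee v_p = √[μ(2/r₁ − 1/a_t)] = 9244 m/s.
Δv₁ = v_p − v_c1 = 1471 m/s.
At r₂: circular v_c2 = √(μ/r₂) = 5002 m/s; transfer-apogee v_a = √[μ(2/r₂ − 1/a_t)] = 3827 m/s.
Δv₂ = v_c2 − v_a = 1174 m/s.
Total Δv = Δv₁ + Δv₂ = 2646 m/s = 2.646 km/s.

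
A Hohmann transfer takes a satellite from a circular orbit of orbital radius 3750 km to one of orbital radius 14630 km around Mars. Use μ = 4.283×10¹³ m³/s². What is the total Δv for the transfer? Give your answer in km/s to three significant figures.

r₁ = 3750 km = 3.750×10⁶ m.
r₂ = 14630 km = 1.463×10⁷ m.
Transfer ellipse a_t = (r₁ + r₂)/2 = 9.190×10⁶ m.
At r₁: circular v_c1 = √(μ/r₁) = 3380 m/s; transfer-periapsis v_p = √[μ(2/r₁ − 1/a_t)] = 4264 m/s.
Δv₁ = v_p − v_c1 = 884.5 m/s.
At r₂: circular v_c2 = √(μ/r₂) = 1711 m/s; transfer-apoapsis v_a = √[μ(2/r₂ − 1/a_t)] = 1093 m/s.
Δv₂ = v_c2 − v_a = 618.0 m/s.
Total Δv = Δv₁ + Δv₂ = 1503 m/s = 1.503 km/s.

Δv_total ≈ 1.50 km/s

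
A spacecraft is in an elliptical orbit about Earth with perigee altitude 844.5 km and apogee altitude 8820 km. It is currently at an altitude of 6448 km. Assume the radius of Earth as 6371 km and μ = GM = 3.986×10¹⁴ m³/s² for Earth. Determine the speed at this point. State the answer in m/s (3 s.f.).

v ≈ 5160 m/s

r_p = 6371 + 844.5 = 7215.5 km = 7.2155×10⁶ m.
r_a = 6371 + 8820 = 15191 km = 1.5191×10⁷ m.
r = 6371 + 6448 = 12819 km = 1.282×10⁷ m.
Semi-major axis a = (r_p + r_a)/2 = 11203 km = 1.120×10⁷ m.
Vis-viva: v² = μ(2/r − 1/a) = 3.986×10¹⁴ × (1.560×10⁻⁷ − 8.926×10⁻⁸) = 2.661×10⁷ m²/s².
v = 5158 m/s.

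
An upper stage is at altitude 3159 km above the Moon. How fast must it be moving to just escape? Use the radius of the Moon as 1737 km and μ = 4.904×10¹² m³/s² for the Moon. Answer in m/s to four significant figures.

r = 1737 + 3159 = 4896.0 km = 4.8960×10⁶ m.
Escape speed v_esc = √(2μ/r) = √(2 × 4.904×10¹² / 4.896×10⁶) = √(2.003×10⁶) = 1415 m/s.

v_esc ≈ 1415 m/s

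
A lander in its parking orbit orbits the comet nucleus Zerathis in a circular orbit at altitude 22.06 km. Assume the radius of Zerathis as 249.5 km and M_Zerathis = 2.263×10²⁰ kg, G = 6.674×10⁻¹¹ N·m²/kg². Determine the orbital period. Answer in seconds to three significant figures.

T ≈ 7240 seconds

μ = GM = 6.674×10⁻¹¹ × 2.263×10²⁰ = 1.510×10¹⁰ m³/s².
r = 249.5 + 22.06 = 271.56 km = 2.7156×10⁵ m.
Kepler's third law: T = 2π√(r³/μ) = 2π√((2.716×10⁵)³ / 1.510×10¹⁰).
r³/μ = 1.326×10⁶ s², so T = 2π × 1.151×10³ = 7.235×10³ s.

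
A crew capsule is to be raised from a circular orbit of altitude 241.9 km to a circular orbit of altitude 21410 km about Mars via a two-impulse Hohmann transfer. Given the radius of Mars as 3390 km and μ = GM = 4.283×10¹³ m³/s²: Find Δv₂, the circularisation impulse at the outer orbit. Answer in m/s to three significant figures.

r₁ = 3390 + 241.9 = 3631.9 km = 3.6319×10⁶ m.
r₂ = 3390 + 21410 = 24800 km = 2.4800×10⁷ m.
Transfer ellipse a_t = (r₁ + r₂)/2 = 1.422×10⁷ m.
At r₁: circular v_c1 = √(μ/r₁) = 3434 m/s; transfer-periapsis v_p = √[μ(2/r₁ − 1/a_t)] = 4536 m/s.
At r₂: circular v_c2 = √(μ/r₂) = 1314 m/s; transfer-apoapsis v_a = √[μ(2/r₂ − 1/a_t)] = 664.2 m/s.
Δv₂ = v_c2 − v_a = 649.9 m/s.

Δv ≈ 650 m/s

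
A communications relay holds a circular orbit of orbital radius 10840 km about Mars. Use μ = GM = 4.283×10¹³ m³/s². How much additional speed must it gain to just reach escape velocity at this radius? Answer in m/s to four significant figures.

r = 10840 km = 1.084×10⁷ m.
Circular speed v_c = √(μ/r) = 1988 m/s.
Escape speed v_esc = √(2μ/r) = √2 × v_c = 2811 m/s.
Δv = v_esc − v_c = 823.3 m/s.

Δv ≈ 823.3 m/s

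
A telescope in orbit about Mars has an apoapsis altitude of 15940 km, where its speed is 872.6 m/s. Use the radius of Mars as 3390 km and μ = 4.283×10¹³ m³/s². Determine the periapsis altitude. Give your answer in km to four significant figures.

periapsis altitude ≈ 620.5 km

r_a = 3390 + 15940 = 19330 km = 1.933×10⁷ m.
Specific energy ε = v²/2 − μ/r = -1.835×10⁶ J/kg, so a = −μ/(2ε) = 1.167×10⁷ m.
The apsides satisfy r_p + r_a = 2a, so the periapsis radius is 2a − r_a = 4.010×10⁶ m = 4010.5 km.
Periapsis altitude = 4010.5 − 3390 = 620.45 km.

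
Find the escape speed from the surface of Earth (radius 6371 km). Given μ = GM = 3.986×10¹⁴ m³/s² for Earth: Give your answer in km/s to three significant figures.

v_esc ≈ 11.2 km/s

r = R = 6.371×10⁶ m.
Escape speed v_esc = √(2μ/r) = √(2 × 3.986×10¹⁴ / 6.371×10⁶) = √(1.251×10⁸) = 11190 m/s.
= 11.19 km/s.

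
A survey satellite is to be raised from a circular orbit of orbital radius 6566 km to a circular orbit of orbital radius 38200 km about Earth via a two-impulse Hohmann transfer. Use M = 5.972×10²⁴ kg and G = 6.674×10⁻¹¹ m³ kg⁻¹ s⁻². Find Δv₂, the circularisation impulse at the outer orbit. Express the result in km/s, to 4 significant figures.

Δv ≈ 1.481 km/s

μ = GM = 6.674×10⁻¹¹ × 5.972×10²⁴ = 3.986×10¹⁴ m³/s².
r₁ = 6566 km = 6.566×10⁶ m.
r₂ = 38200 km = 3.820×10⁷ m.
Transfer ellipse a_t = (r₁ + r₂)/2 = 2.238×10⁷ m.
At r₁: circular v_c1 = √(μ/r₁) = 7791 m/s; transfer-perigee v_p = √[μ(2/r₁ − 1/a_t)] = 10180 m/s.
At r₂: circular v_c2 = √(μ/r₂) = 3230 m/s; transfer-apogee v_a = √[μ(2/r₂ − 1/a_t)] = 1749 m/s.
Δv₂ = v_c2 − v_a = 1481 m/s.
= 1.481 km/s.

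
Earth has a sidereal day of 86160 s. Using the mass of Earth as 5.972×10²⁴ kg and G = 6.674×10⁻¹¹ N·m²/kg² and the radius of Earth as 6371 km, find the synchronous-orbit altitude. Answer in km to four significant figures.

μ = GM = 6.674×10⁻¹¹ × 5.972×10²⁴ = 3.986×10¹⁴ m³/s².
A synchronous orbit has period T, so by Kepler's third law a = (μT²/4π²)^(1/3).
μT²/4π² = 3.986×10¹⁴ × (8.616×10⁴)² / 39.48 = 7.495×10²² m³.
a = 4.216×10⁷ m = 42162 km.
Altitude h = a − R = 42162 − 6371 = 35791 km.

h_sync ≈ 35790 km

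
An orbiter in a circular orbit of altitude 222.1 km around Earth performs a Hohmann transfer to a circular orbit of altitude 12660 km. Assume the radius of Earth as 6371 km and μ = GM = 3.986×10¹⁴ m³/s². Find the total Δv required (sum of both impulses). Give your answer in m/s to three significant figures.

r₁ = 6371 + 222.1 = 6593.1 km = 6.5931×10⁶ m.
r₂ = 6371 + 12660 = 19031 km = 1.9031×10⁷ m.
Transfer ellipse a_t = (r₁ + r₂)/2 = 1.281×10⁷ m.
At r₁: circular v_c1 = √(μ/r₁) = 7775 m/s; transfer-perigee v_p = √[μ(2/r₁ − 1/a_t)] = 9476 m/s.
Δv₁ = v_p − v_c1 = 1701 m/s.
At r₂: circular v_c2 = √(μ/r₂) = 4577 m/s; transfer-apogee v_a = √[μ(2/r₂ − 1/a_t)] = 3283 m/s.
Δv₂ = v_c2 − v_a = 1294 m/s.
Total Δv = Δv₁ + Δv₂ = 2995 m/s.

Δv_total ≈ 2990 m/s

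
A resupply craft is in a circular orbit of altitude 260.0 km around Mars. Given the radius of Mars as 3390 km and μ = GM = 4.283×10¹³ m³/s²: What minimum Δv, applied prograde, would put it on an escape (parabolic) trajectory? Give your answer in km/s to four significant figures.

r = 3390 + 260.0 = 3650.0 km = 3.6500×10⁶ m.
Circular speed v_c = √(μ/r) = 3426 m/s.
Escape speed v_esc = √(2μ/r) = √2 × v_c = 4844 m/s.
Δv = v_esc − v_c = 1419 m/s = 1.419 km/s.

Δv ≈ 1.419 km/s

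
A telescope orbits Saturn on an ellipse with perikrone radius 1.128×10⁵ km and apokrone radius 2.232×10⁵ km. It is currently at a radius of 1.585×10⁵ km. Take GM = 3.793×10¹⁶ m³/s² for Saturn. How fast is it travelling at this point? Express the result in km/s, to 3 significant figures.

Semi-major axis a = (r_p + r_a)/2 = 1.6800×10⁵ km = 1.680×10⁸ m.
Vis-viva: v² = μ(2/r − 1/a) = 3.793×10¹⁶ × (1.262×10⁻⁸ − 5.952×10⁻⁹) = 2.528×10⁸ m²/s².
v = 15900 m/s = 15.90 km/s.

v ≈ 15.9 km/s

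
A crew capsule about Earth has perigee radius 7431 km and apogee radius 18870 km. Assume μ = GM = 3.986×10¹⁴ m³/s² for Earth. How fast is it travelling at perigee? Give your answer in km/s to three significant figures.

v ≈ 8.77 km/s

Semi-major axis a = (r_p + r_a)/2 = 13150 km = 1.315×10⁷ m.
Vis-viva: v² = μ(2/r − 1/a) = 3.986×10¹⁴ × (2.691×10⁻⁷ − 7.604×10⁻⁸) = 7.697×10⁷ m²/s².
v = 8773 m/s = 8.773 km/s.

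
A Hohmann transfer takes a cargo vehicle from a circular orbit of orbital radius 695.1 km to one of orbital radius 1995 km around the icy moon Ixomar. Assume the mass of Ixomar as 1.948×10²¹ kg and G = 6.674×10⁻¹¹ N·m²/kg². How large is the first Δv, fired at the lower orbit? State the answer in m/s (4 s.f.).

μ = GM = 6.674×10⁻¹¹ × 1.948×10²¹ = 1.300×10¹¹ m³/s².
r₁ = 695.1 km = 6.951×10⁵ m.
r₂ = 1995 km = 1.995×10⁶ m.
Transfer ellipse a_t = (r₁ + r₂)/2 = 1.345×10⁶ m.
At r₁: circular v_c1 = √(μ/r₁) = 432.5 m/s; transfer-periapsis v_p = √[μ(2/r₁ − 1/a_t)] = 526.7 m/s.
Δv₁ = v_p − v_c1 = 94.23 m/s.

Δv ≈ 94.23 m/s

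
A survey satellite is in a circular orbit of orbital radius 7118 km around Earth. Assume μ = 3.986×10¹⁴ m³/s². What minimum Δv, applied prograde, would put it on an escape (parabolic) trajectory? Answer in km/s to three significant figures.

Δv ≈ 3.10 km/s

r = 7118 km = 7.118×10⁶ m.
Circular speed v_c = √(μ/r) = 7483 m/s.
Escape speed v_esc = √(2μ/r) = √2 × v_c = 10580 m/s.
Δv = v_esc − v_c = 3100 m/s = 3.100 km/s.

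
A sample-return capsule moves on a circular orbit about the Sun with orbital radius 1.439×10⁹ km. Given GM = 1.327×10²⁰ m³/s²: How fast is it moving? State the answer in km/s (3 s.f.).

v ≈ 9.60 km/s

r = 1.439×10⁹ km = 1.439×10¹² m.
For a circular orbit v = √(μ/r) = √(1.327×10²⁰ / 1.439×10¹²) = √(9.222×10⁷) = 9603 m/s.
That is 9.603 km/s.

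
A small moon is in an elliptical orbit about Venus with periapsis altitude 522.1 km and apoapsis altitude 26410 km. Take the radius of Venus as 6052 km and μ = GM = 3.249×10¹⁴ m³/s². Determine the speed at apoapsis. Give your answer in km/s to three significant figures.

r_p = 6052 + 522.1 = 6574.1 km = 6.5741×10⁶ m.
r_a = 6052 + 26410 = 32462 km = 3.2462×10⁷ m.
Semi-major axis a = (r_p + r_a)/2 = 19518 km = 1.952×10⁷ m.
Vis-viva: v² = μ(2/r − 1/a) = 3.249×10¹⁴ × (6.161×10⁻⁸ − 5.123×10⁻⁸) = 3.371×10⁶ m²/s².
v = 1836 m/s = 1.836 km/s.

v ≈ 1.84 km/s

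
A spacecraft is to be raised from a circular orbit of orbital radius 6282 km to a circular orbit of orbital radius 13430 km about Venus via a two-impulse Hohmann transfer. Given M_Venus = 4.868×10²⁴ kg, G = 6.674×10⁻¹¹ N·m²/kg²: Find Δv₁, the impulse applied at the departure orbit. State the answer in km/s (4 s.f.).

μ = GM = 6.674×10⁻¹¹ × 4.868×10²⁴ = 3.249×10¹⁴ m³/s².
r₁ = 6282 km = 6.282×10⁶ m.
r₂ = 13430 km = 1.343×10⁷ m.
Transfer ellipse a_t = (r₁ + r₂)/2 = 9.856×10⁶ m.
At r₁: circular v_c1 = √(μ/r₁) = 7191 m/s; transfer-periapsis v_p = √[μ(2/r₁ − 1/a_t)] = 8395 m/s.
Δv₁ = v_p − v_c1 = 1203 m/s.
= 1.203 km/s.

Δv ≈ 1.203 km/s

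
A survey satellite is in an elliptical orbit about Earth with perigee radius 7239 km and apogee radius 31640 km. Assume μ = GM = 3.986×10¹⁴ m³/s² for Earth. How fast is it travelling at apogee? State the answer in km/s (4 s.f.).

v ≈ 2.166 km/s

Semi-major axis a = (r_p + r_a)/2 = 19440 km = 1.944×10⁷ m.
Vis-viva: v² = μ(2/r − 1/a) = 3.986×10¹⁴ × (6.321×10⁻⁸ − 5.144×10⁻⁸) = 4.691×10⁶ m²/s².
v = 2166 m/s = 2.166 km/s.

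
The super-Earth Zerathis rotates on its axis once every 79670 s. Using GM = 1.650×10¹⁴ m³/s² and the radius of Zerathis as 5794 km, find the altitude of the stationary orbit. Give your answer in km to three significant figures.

h_sync ≈ 24000 km

A synchronous orbit has period T, so by Kepler's third law a = (μT²/4π²)^(1/3).
μT²/4π² = 1.650×10¹⁴ × (7.967×10⁴)² / 39.48 = 2.653×10²² m³.
a = 2.982×10⁷ m = 29824 km.
Altitude h = a − R = 29824 − 5794 = 24030 km.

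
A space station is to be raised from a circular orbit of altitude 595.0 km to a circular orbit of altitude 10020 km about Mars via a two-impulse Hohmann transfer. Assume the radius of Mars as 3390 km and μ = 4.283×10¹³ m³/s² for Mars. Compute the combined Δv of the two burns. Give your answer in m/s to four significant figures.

Δv_total ≈ 1370 m/s

r₁ = 3390 + 595.0 = 3985.0 km = 3.9850×10⁶ m.
r₂ = 3390 + 10020 = 13410 km = 1.3410×10⁷ m.
Transfer ellipse a_t = (r₁ + r₂)/2 = 8.698×10⁶ m.
At r₁: circular v_c1 = √(μ/r₁) = 3278 m/s; transfer-periapsis v_p = √[μ(2/r₁ − 1/a_t)] = 4071 m/s.
Δv₁ = v_p − v_c1 = 792.4 m/s.
At r₂: circular v_c2 = √(μ/r₂) = 1787 m/s; transfer-apoapsis v_a = √[μ(2/r₂ − 1/a_t)] = 1210 m/s.
Δv₂ = v_c2 − v_a = 577.4 m/s.
Total Δv = Δv₁ + Δv₂ = 1370 m/s.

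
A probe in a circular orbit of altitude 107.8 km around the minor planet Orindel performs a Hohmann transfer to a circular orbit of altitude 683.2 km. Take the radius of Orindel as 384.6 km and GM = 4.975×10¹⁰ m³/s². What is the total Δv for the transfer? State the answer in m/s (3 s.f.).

Δv_total ≈ 98.4 m/s

r₁ = 384.6 + 107.8 = 492.40 km = 4.9240×10⁵ m.
r₂ = 384.6 + 683.2 = 1067.8 km = 1.0678×10⁶ m.
Transfer ellipse a_t = (r₁ + r₂)/2 = 7.801×10⁵ m.
At r₁: circular v_c1 = √(μ/r₁) = 317.9 m/s; transfer-periapsis v_p = √[μ(2/r₁ − 1/a_t)] = 371.9 m/s.
Δv₁ = v_p − v_c1 = 54.02 m/s.
At r₂: circular v_c2 = √(μ/r₂) = 215.8 m/s; transfer-apoapsis v_a = √[μ(2/r₂ − 1/a_t)] = 171.5 m/s.
Δv₂ = v_c2 − v_a = 44.36 m/s.
Total Δv = Δv₁ + Δv₂ = 98.38 m/s.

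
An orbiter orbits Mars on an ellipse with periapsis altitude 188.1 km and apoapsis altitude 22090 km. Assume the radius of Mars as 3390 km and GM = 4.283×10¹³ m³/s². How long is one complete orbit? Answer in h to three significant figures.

T ≈ 14.8 h

r_p = 3390 + 188.1 = 3578.1 km = 3.5781×10⁶ m.
r_a = 3390 + 22090 = 25480 km = 2.5480×10⁷ m.
Semi-major axis a = (r_p + r_a)/2 = (3578.1 + 25480)/2 = 14529 km = 1.453×10⁷ m.
By Kepler's third law T = 2π√(a³/μ) = 2π × 8.462×10³ = 5.317×10⁴ s.
= 14.77 h.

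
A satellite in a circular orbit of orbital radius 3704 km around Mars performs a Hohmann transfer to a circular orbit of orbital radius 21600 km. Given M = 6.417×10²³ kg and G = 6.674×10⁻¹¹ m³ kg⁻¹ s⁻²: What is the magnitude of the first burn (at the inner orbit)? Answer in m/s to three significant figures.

Δv ≈ 1040 m/s

μ = GM = 6.674×10⁻¹¹ × 6.417×10²³ = 4.283×10¹³ m³/s².
r₁ = 3704 km = 3.704×10⁶ m.
r₂ = 21600 km = 2.160×10⁷ m.
Transfer ellipse a_t = (r₁ + r₂)/2 = 1.265×10⁷ m.
At r₁: circular v_c1 = √(μ/r₁) = 3400 m/s; transfer-periapsis v_p = √[μ(2/r₁ − 1/a_t)] = 4443 m/s.
Δv₁ = v_p − v_c1 = 1043 m/s.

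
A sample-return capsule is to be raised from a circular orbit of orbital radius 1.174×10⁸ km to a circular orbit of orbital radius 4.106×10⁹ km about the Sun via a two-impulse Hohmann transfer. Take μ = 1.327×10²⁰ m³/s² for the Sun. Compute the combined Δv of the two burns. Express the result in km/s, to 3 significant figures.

Δv_total ≈ 17.6 km/s

r₁ = 1.174×10⁸ km = 1.174×10¹¹ m.
r₂ = 4.106×10⁹ km = 4.106×10¹² m.
Transfer ellipse a_t = (r₁ + r₂)/2 = 2.112×10¹² m.
At r₁: circular v_c1 = √(μ/r₁) = 33620 m/s; transfer-perihelion v_p = √[μ(2/r₁ − 1/a_t)] = 46880 m/s.
Δv₁ = v_p − v_c1 = 13260 m/s.
At r₂: circular v_c2 = √(μ/r₂) = 5685 m/s; transfer-aphelion v_a = √[μ(2/r₂ − 1/a_t)] = 1340 m/s.
Δv₂ = v_c2 − v_a = 4345 m/s.
Total Δv = Δv₁ + Δv₂ = 17600 m/s = 17.60 km/s.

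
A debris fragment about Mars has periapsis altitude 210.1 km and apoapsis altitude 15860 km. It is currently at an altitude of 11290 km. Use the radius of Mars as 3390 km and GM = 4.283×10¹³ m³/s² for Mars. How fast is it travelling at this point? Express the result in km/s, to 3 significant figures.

r_p = 3390 + 210.1 = 3600.1 km = 3.6001×10⁶ m.
r_a = 3390 + 15860 = 19250 km = 1.9250×10⁷ m.
r = 3390 + 11290 = 14680 km = 1.468×10⁷ m.
Semi-major axis a = (r_p + r_a)/2 = 11425 km = 1.143×10⁷ m.
Vis-viva: v² = μ(2/r − 1/a) = 4.283×10¹³ × (1.362×10⁻⁷ − 8.753×10⁻⁸) = 2.086×10⁶ m²/s².
v = 1444 m/s = 1.444 km/s.

v ≈ 1.44 km/s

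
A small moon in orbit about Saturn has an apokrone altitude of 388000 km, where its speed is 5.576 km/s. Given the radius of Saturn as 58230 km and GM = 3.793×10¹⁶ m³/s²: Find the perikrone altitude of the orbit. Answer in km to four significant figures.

perikrone altitude ≈ 41650 km

r_a = 58230 + 388000 = 4.4623×10⁵ km = 4.462×10⁸ m.
Specific energy ε = v²/2 − μ/r = -6.946×10⁷ J/kg, so a = −μ/(2ε) = 2.731×10⁸ m.
The apsides satisfy r_p + r_a = 2a, so the perikrone radius is 2a − r_a = 9.988×10⁷ m = 99878 km.
Perikrone altitude = 99878 − 58230 = 41648 km.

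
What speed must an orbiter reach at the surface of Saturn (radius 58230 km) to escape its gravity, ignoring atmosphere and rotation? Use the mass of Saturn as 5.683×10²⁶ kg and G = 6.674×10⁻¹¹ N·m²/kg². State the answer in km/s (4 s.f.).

μ = GM = 6.674×10⁻¹¹ × 5.683×10²⁶ = 3.793×10¹⁶ m³/s².
r = R = 5.823×10⁷ m.
Escape speed v_esc = √(2μ/r) = √(2 × 3.793×10¹⁶ / 5.823×10⁷) = √(1.303×10⁹) = 36090 m/s.
= 36.09 km/s.

v_esc ≈ 36.09 km/s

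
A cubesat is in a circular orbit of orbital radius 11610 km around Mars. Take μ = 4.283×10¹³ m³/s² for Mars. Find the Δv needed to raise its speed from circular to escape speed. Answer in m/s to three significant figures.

Δv ≈ 796 m/s

r = 11610 km = 1.161×10⁷ m.
Circular speed v_c = √(μ/r) = 1921 m/s.
Escape speed v_esc = √(2μ/r) = √2 × v_c = 2716 m/s.
Δv = v_esc − v_c = 795.6 m/s.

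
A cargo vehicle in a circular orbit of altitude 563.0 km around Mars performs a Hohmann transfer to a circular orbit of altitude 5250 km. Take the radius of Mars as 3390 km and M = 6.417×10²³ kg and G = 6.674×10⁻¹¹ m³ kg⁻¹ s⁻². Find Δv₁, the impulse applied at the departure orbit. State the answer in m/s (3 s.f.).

Δv ≈ 564 m/s

μ = GM = 6.674×10⁻¹¹ × 6.417×10²³ = 4.283×10¹³ m³/s².
r₁ = 3390 + 563.0 = 3953.0 km = 3.9530×10⁶ m.
r₂ = 3390 + 5250 = 8640.0 km = 8.6400×10⁶ m.
Transfer ellipse a_t = (r₁ + r₂)/2 = 6.296×10⁶ m.
At r₁: circular v_c1 = √(μ/r₁) = 3292 m/s; transfer-periapsis v_p = √[μ(2/r₁ − 1/a_t)] = 3856 m/s.
Δv₁ = v_p − v_c1 = 564.2 m/s.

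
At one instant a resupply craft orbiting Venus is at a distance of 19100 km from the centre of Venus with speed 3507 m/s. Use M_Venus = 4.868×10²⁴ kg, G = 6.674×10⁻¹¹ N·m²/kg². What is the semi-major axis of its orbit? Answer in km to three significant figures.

a ≈ 15000 km

μ = GM = 6.674×10⁻¹¹ × 4.868×10²⁴ = 3.249×10¹⁴ m³/s².
r = 1.910×10⁷ m.
Vis-viva rearranged: 1/a = 2/r − v²/μ = 1.047×10⁻⁷ − 3.786×10⁻⁸ = 6.686×10⁻⁸ m⁻¹.
a = 1.496×10⁷ m = 14958 km.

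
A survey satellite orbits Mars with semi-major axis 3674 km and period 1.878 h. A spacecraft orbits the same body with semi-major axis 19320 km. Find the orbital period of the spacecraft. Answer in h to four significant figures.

Kepler's third law: T² ∝ a³, so T₂ = T₁ (a₂/a₁)^(3/2).
a₂/a₁ = 5.259, (a₂/a₁)^(3/2) = 12.06.
T₂ = 1.878 × 12.06 = 22.65 h.

T₂ ≈ 22.65 h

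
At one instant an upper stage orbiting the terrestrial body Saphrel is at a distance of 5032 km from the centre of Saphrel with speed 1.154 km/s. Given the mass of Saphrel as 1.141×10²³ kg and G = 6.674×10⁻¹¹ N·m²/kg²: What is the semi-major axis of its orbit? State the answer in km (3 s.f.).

μ = GM = 6.674×10⁻¹¹ × 1.141×10²³ = 7.615×10¹² m³/s².
r = 5.032×10⁶ m.
Specific orbital energy ε = v²/2 − μ/r = (1154)²/2 − 7.615×10¹²/5.032×10⁶ = -8.475×10⁵ J/kg.
Since ε = −μ/(2a), a = −μ/(2ε) = 4.493×10⁶ m = 4492.8 km.

a ≈ 4490 km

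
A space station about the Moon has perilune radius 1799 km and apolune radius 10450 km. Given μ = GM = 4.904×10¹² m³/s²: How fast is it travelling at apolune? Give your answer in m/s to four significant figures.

Semi-major axis a = (r_p + r_a)/2 = 6124.5 km = 6.124×10⁶ m.
Vis-viva: v² = μ(2/r − 1/a) = 4.904×10¹² × (1.914×10⁻⁷ − 1.633×10⁻⁷) = 1.378×10⁵ m²/s².
v = 371.3 m/s.

v ≈ 371.3 m/s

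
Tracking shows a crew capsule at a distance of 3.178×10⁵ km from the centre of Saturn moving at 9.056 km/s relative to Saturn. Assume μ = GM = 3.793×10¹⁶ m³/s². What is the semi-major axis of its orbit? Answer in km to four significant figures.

r = 3.178×10⁸ m.
Vis-viva rearranged: 1/a = 2/r − v²/μ = 6.293×10⁻⁹ − 2.162×10⁻⁹ = 4.131×10⁻⁹ m⁻¹.
a = 2.421×10⁸ m = 2.4207×10⁵ km.

a ≈ 2.421×10⁵ km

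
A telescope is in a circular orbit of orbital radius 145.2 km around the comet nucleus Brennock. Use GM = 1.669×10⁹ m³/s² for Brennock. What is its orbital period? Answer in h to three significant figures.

T ≈ 2.36 h

r = 145.2 km = 1.452×10⁵ m.
Kepler's third law: T = 2π√(r³/μ) = 2π√((1.452×10⁵)³ / 1.669×10⁹).
r³/μ = 1.834×10⁶ s², so T = 2π × 1.354×10³ = 8.509×10³ s.
Converting: 8.509×10³ s ÷ 3600 = 2.364 h.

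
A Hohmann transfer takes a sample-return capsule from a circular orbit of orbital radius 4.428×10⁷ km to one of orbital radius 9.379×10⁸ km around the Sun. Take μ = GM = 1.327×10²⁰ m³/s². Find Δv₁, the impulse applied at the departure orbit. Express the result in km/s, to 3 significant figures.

Δv ≈ 20.9 km/s

r₁ = 4.428×10⁷ km = 4.428×10¹⁰ m.
r₂ = 9.379×10⁸ km = 9.379×10¹¹ m.
Transfer ellipse a_t = (r₁ + r₂)/2 = 4.911×10¹¹ m.
At r₁: circular v_c1 = √(μ/r₁) = 54740 m/s; transfer-perihelion v_p = √[μ(2/r₁ − 1/a_t)] = 75650 m/s.
Δv₁ = v_p − v_c1 = 20910 m/s.
= 20.91 km/s.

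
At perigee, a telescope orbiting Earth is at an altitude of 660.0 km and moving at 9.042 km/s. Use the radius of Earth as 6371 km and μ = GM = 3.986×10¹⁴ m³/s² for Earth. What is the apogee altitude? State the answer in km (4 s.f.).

apogee altitude ≈ 11810 km

r_p = 6371 + 660.0 = 7031.0 km = 7.031×10⁶ m.
Specific energy ε = v²/2 − μ/r = -1.581×10⁷ J/kg, so a = −μ/(2ε) = 1.260×10⁷ m.
The apsides satisfy r_p + r_a = 2a, so the apogee radius is 2a − r_p = 1.818×10⁷ m = 18176 km.
Apogee altitude = 18176 − 6371 = 11805 km.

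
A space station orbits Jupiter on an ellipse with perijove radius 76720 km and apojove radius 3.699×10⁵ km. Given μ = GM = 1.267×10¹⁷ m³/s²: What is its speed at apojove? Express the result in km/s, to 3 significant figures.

v ≈ 10.8 km/s

Semi-major axis a = (r_p + r_a)/2 = 2.2331×10⁵ km = 2.233×10⁸ m.
Vis-viva: v² = μ(2/r − 1/a) = 1.267×10¹⁷ × (5.407×10⁻⁹ − 4.478×10⁻⁹) = 1.177×10⁸ m²/s².
v = 10850 m/s = 10.85 km/s.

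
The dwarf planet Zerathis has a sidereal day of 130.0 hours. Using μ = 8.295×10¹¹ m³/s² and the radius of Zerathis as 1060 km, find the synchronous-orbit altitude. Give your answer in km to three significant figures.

T = 130.0 hours = 4.680×10⁵ s.
A synchronous orbit has period T, so by Kepler's third law a = (μT²/4π²)^(1/3).
μT²/4π² = 8.295×10¹¹ × (4.680×10⁵)² / 39.48 = 4.602×10²¹ m³.
a = 1.663×10⁷ m = 16633 km.
Altitude h = a − R = 16633 − 1060 = 15573 km.

h_sync ≈ 15600 km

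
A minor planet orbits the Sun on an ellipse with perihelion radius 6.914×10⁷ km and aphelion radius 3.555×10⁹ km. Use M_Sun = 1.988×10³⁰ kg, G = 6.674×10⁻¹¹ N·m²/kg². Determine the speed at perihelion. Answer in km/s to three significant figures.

v ≈ 61.4 km/s

μ = GM = 6.674×10⁻¹¹ × 1.988×10³⁰ = 1.327×10²⁰ m³/s².
Semi-major axis a = (r_p + r_a)/2 = 1.8121×10⁹ km = 1.812×10¹² m.
Vis-viva: v² = μ(2/r − 1/a) = 1.327×10²⁰ × (2.893×10⁻¹¹ − 5.519×10⁻¹³) = 3.765×10⁹ m²/s².
v = 61360 m/s = 61.36 km/s.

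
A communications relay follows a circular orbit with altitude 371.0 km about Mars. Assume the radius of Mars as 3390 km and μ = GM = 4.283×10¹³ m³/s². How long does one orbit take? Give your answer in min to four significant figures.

r = 3390 + 371.0 = 3761.0 km = 3.7610×10⁶ m.
Kepler's third law: T = 2π√(r³/μ) = 2π√((3.761×10⁶)³ / 4.283×10¹³).
r³/μ = 1.242×10⁶ s², so T = 2π × 1.115×10³ = 7.003×10³ s.
Converting: 7.003×10³ s ÷ 60.00 = 116.7 min.

T ≈ 116.7 min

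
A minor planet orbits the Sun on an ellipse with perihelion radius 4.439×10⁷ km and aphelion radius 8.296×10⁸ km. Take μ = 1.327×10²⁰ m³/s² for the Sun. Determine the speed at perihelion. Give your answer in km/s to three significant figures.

Semi-major axis a = (r_p + r_a)/2 = 4.3700×10⁸ km = 4.370×10¹¹ m.
Vis-viva: v² = μ(2/r − 1/a) = 1.327×10²⁰ × (4.506×10⁻¹¹ − 2.288×10⁻¹²) = 5.675×10⁹ m²/s².
v = 75330 m/s = 75.33 km/s.

v ≈ 75.3 km/s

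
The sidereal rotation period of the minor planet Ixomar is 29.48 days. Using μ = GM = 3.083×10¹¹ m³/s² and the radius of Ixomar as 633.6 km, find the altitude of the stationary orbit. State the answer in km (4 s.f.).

h_sync ≈ 36370 km

T = 29.48 days = 2.547×10⁶ s.
A synchronous orbit has period T, so by Kepler's third law a = (μT²/4π²)^(1/3).
μT²/4π² = 3.083×10¹¹ × (2.547×10⁶)² / 39.48 = 5.066×10²² m³.
a = 3.700×10⁷ m = 37003 km.
Altitude h = a − R = 37003 − 633.6 = 36369 km.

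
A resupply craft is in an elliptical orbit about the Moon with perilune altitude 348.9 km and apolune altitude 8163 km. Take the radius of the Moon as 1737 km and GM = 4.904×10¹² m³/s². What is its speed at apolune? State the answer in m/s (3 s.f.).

v ≈ 415 m/s

r_p = 1737 + 348.9 = 2085.9 km = 2.0859×10⁶ m.
r_a = 1737 + 8163 = 9900.0 km = 9.9000×10⁶ m.
Semi-major axis a = (r_p + r_a)/2 = 5992.9 km = 5.993×10⁶ m.
Vis-viva: v² = μ(2/r − 1/a) = 4.904×10¹² × (2.020×10⁻⁷ − 1.669×10⁻⁷) = 1.724×10⁵ m²/s².
v = 415.2 m/s.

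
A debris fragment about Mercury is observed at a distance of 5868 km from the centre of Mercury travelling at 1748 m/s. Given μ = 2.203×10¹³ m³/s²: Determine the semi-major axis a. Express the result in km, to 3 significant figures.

a ≈ 4950 km

r = 5.868×10⁶ m.
Specific orbital energy ε = v²/2 − μ/r = (1748)²/2 − 2.203×10¹³/5.868×10⁶ = -2.227×10⁶ J/kg.
Since ε = −μ/(2a), a = −μ/(2ε) = 4.947×10⁶ m = 4947.2 km.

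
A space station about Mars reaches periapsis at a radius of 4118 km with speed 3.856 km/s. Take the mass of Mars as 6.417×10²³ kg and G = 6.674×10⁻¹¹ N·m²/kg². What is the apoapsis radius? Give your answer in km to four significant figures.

μ = GM = 6.674×10⁻¹¹ × 6.417×10²³ = 4.283×10¹³ m³/s².
r_p = 4.118×10⁶ m.
Specific energy ε = v²/2 − μ/r = -2.966×10⁶ J/kg, so a = −μ/(2ε) = 7.221×10⁶ m.
The apsides satisfy r_p + r_a = 2a, so the apoapsis radius is 2a − r_p = 1.032×10⁷ m = 10323 km.

apoapsis radius ≈ 10320 km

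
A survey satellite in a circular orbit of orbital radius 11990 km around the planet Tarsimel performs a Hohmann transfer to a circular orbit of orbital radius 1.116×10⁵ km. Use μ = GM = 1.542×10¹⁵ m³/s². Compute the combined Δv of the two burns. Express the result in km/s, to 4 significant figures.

r₁ = 11990 km = 1.199×10⁷ m.
r₂ = 1.116×10⁵ km = 1.116×10⁸ m.
Transfer ellipse a_t = (r₁ + r₂)/2 = 6.180×10⁷ m.
At r₁: circular v_c1 = √(μ/r₁) = 11340 m/s; transfer-periapsis v_p = √[μ(2/r₁ − 1/a_t)] = 15240 m/s.
Δv₁ = v_p − v_c1 = 3900 m/s.
At r₂: circular v_c2 = √(μ/r₂) = 3717 m/s; transfer-apoapsis v_a = √[μ(2/r₂ − 1/a_t)] = 1637 m/s.
Δv₂ = v_c2 − v_a = 2080 m/s.
Total Δv = Δv₁ + Δv₂ = 5979 m/s = 5.979 km/s.

Δv_total ≈ 5.979 km/s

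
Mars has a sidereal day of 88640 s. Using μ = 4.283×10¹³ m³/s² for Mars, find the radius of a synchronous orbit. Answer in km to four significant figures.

A synchronous orbit has period T, so by Kepler's third law a = (μT²/4π²)^(1/3).
μT²/4π² = 4.283×10¹³ × (8.864×10⁴)² / 39.48 = 8.524×10²¹ m³.
a = 2.043×10⁷ m = 20428 km.

r_sync ≈ 20430 km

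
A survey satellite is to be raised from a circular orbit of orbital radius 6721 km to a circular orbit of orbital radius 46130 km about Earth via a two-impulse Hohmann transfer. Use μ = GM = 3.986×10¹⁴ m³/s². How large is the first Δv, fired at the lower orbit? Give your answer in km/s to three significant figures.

r₁ = 6721 km = 6.721×10⁶ m.
r₂ = 46130 km = 4.613×10⁷ m.
Transfer ellipse a_t = (r₁ + r₂)/2 = 2.643×10⁷ m.
At r₁: circular v_c1 = √(μ/r₁) = 7701 m/s; transfer-perigee v_p = √[μ(2/r₁ − 1/a_t)] = 10170 m/s.
Δv₁ = v_p − v_c1 = 2474 m/s.
= 2.474 km/s.

Δv ≈ 2.47 km/s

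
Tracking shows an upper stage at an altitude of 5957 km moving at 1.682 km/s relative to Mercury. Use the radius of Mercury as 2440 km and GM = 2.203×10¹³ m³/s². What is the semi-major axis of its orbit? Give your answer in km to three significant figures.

r = 2440 + 5957 = 8397.0 km = 8.397×10⁶ m.
Vis-viva rearranged: 1/a = 2/r − v²/μ = 2.382×10⁻⁷ − 1.284×10⁻⁷ = 1.098×10⁻⁷ m⁻¹.
a = 9.111×10⁶ m = 9110.9 km.

a ≈ 9110 km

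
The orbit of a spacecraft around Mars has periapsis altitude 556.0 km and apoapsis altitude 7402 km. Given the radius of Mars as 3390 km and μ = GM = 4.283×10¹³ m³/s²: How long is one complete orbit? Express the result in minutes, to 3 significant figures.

r_p = 3390 + 556.0 = 3946.0 km = 3.9460×10⁶ m.
r_a = 3390 + 7402 = 10792 km = 1.0792×10⁷ m.
Semi-major axis a = (r_p + r_a)/2 = (3946.0 + 10792)/2 = 7369.0 km = 7.369×10⁶ m.
By Kepler's third law T = 2π√(a³/μ) = 2π × 3.057×10³ = 1.921×10⁴ s.
= 320.1 minutes.

T ≈ 320 minutes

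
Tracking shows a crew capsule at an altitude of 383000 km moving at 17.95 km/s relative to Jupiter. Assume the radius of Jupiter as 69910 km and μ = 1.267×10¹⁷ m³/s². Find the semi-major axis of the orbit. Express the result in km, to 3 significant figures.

a ≈ 5.34×10⁵ km

r = 69910 + 383000 = 4.5291×10⁵ km = 4.529×10⁸ m.
Vis-viva rearranged: 1/a = 2/r − v²/μ = 4.416×10⁻⁹ − 2.543×10⁻⁹ = 1.873×10⁻⁹ m⁻¹.
a = 5.339×10⁸ m = 5.3394×10⁵ km.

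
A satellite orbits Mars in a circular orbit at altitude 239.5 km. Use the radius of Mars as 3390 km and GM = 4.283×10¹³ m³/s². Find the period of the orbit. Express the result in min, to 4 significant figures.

T ≈ 110.6 min

r = 3390 + 239.5 = 3629.5 km = 3.6295×10⁶ m.
Kepler's third law: T = 2π√(r³/μ) = 2π√((3.630×10⁶)³ / 4.283×10¹³).
r³/μ = 1.116×10⁶ s², so T = 2π × 1.057×10³ = 6.639×10³ s.
Converting: 6.639×10³ s ÷ 60.00 = 110.6 min.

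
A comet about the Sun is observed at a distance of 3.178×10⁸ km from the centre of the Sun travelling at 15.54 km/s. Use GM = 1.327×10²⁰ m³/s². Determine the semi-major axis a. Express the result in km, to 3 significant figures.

a ≈ 2.24×10⁸ km

r = 3.178×10¹¹ m.
Vis-viva rearranged: 1/a = 2/r − v²/μ = 6.293×10⁻¹² − 1.820×10⁻¹² = 4.473×10⁻¹² m⁻¹.
a = 2.235×10¹¹ m = 2.2354×10⁸ km.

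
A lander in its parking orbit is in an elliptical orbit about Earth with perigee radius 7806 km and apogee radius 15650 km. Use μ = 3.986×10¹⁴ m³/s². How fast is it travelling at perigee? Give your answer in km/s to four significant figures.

v ≈ 8.255 km/s

Semi-major axis a = (r_p + r_a)/2 = 11728 km = 1.173×10⁷ m.
Vis-viva: v² = μ(2/r − 1/a) = 3.986×10¹⁴ × (2.562×10⁻⁷ − 8.527×10⁻⁸) = 6.814×10⁷ m²/s².
v = 8255 m/s = 8.255 km/s.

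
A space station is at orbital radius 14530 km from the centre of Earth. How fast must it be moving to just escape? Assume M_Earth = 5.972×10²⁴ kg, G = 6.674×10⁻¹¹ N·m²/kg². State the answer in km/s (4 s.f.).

μ = GM = 6.674×10⁻¹¹ × 5.972×10²⁴ = 3.986×10¹⁴ m³/s².
r = 14530 km = 1.453×10⁷ m.
Escape speed v_esc = √(2μ/r) = √(2 × 3.986×10¹⁴ / 1.453×10⁷) = √(5.486×10⁷) = 7407 m/s.
= 7.407 km/s.

v_esc ≈ 7.407 km/s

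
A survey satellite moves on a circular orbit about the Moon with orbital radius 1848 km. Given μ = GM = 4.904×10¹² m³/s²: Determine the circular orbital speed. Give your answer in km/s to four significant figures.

v ≈ 1.629 km/s

r = 1848 km = 1.848×10⁶ m.
For a circular orbit v = √(μ/r) = √(4.904×10¹² / 1.848×10⁶) = √(2.654×10⁶) = 1629 m/s.
That is 1.629 km/s.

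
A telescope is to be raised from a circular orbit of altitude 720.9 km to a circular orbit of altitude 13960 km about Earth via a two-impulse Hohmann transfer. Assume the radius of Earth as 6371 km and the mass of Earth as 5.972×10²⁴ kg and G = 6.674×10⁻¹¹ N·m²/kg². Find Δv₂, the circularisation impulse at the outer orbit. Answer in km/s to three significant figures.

Δv ≈ 1.24 km/s

μ = GM = 6.674×10⁻¹¹ × 5.972×10²⁴ = 3.986×10¹⁴ m³/s².
r₁ = 6371 + 720.9 = 7091.9 km = 7.0919×10⁶ m.
r₂ = 6371 + 13960 = 20331 km = 2.0331×10⁷ m.
Transfer ellipse a_t = (r₁ + r₂)/2 = 1.371×10⁷ m.
At r₁: circular v_c1 = √(μ/r₁) = 7497 m/s; transfer-perigee v_p = √[μ(2/r₁ − 1/a_t)] = 9129 m/s.
At r₂: circular v_c2 = √(μ/r₂) = 4428 m/s; transfer-apogee v_a = √[μ(2/r₂ − 1/a_t)] = 3184 m/s.
Δv₂ = v_c2 − v_a = 1243 m/s.
= 1.243 km/s.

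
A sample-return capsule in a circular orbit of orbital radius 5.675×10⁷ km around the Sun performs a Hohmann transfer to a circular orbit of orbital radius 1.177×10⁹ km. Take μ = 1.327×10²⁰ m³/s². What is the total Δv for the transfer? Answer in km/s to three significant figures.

r₁ = 5.675×10⁷ km = 5.675×10¹⁰ m.
r₂ = 1.177×10⁹ km = 1.177×10¹² m.
Transfer ellipse a_t = (r₁ + r₂)/2 = 6.169×10¹¹ m.
At r₁: circular v_c1 = √(μ/r₁) = 48360 m/s; transfer-perihelion v_p = √[μ(2/r₁ − 1/a_t)] = 66790 m/s.
Δv₁ = v_p − v_c1 = 18440 m/s.
At r₂: circular v_c2 = √(μ/r₂) = 10620 m/s; transfer-aphelion v_a = √[μ(2/r₂ − 1/a_t)] = 3221 m/s.
Δv₂ = v_c2 − v_a = 7398 m/s.
Total Δv = Δv₁ + Δv₂ = 25840 m/s = 25.84 km/s.

Δv_total ≈ 25.8 km/s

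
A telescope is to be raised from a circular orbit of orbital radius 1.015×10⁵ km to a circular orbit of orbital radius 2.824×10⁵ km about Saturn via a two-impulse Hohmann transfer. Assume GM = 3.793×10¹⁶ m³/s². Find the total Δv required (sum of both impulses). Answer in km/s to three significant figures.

Δv_total ≈ 7.28 km/s

r₁ = 1.015×10⁵ km = 1.015×10⁸ m.
r₂ = 2.824×10⁵ km = 2.824×10⁸ m.
Transfer ellipse a_t = (r₁ + r₂)/2 = 1.920×10⁸ m.
At r₁: circular v_c1 = √(μ/r₁) = 19330 m/s; transfer-perikrone v_p = √[μ(2/r₁ − 1/a_t)] = 23450 m/s.
Δv₁ = v_p − v_c1 = 4116 m/s.
At r₂: circular v_c2 = √(μ/r₂) = 11590 m/s; transfer-apokrone v_a = √[μ(2/r₂ − 1/a_t)] = 8427 m/s.
Δv₂ = v_c2 − v_a = 3162 m/s.
Total Δv = Δv₁ + Δv₂ = 7278 m/s = 7.278 km/s.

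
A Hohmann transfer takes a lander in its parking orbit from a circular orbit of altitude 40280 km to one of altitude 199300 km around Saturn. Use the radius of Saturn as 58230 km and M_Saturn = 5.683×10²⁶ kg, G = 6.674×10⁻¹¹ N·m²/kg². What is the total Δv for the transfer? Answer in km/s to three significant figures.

μ = GM = 6.674×10⁻¹¹ × 5.683×10²⁶ = 3.793×10¹⁶ m³/s².
r₁ = 58230 + 40280 = 98510 km = 9.8510×10⁷ m.
r₂ = 58230 + 199300 = 257530 km = 2.5753×10⁸ m.
Transfer ellipse a_t = (r₁ + r₂)/2 = 1.780×10⁸ m.
At r₁: circular v_c1 = √(μ/r₁) = 19620 m/s; transfer-perikrone v_p = √[μ(2/r₁ − 1/a_t)] = 23600 m/s.
Δv₁ = v_p − v_c1 = 3979 m/s.
At r₂: circular v_c2 = √(μ/r₂) = 12140 m/s; transfer-apokrone v_a = √[μ(2/r₂ − 1/a_t)] = 9028 m/s.
Δv₂ = v_c2 − v_a = 3108 m/s.
Total Δv = Δv₁ + Δv₂ = 7087 m/s = 7.087 km/s.

Δv_total ≈ 7.09 km/s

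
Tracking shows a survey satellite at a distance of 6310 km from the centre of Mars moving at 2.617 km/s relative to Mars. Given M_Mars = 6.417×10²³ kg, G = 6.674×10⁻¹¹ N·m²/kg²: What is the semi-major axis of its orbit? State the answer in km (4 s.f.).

μ = GM = 6.674×10⁻¹¹ × 6.417×10²³ = 4.283×10¹³ m³/s².
r = 6.310×10⁶ m.
Vis-viva rearranged: 1/a = 2/r − v²/μ = 3.170×10⁻⁷ − 1.599×10⁻⁷ = 1.570×10⁻⁷ m⁻¹.
a = 6.368×10⁶ m = 6367.7 km.

a ≈ 6368 km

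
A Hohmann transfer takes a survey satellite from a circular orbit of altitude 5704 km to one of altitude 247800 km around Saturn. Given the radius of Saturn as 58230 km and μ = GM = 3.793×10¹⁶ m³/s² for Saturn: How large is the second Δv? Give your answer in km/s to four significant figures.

r₁ = 58230 + 5704 = 63934 km = 6.3934×10⁷ m.
r₂ = 58230 + 247800 = 306030 km = 3.0603×10⁸ m.
Transfer ellipse a_t = (r₁ + r₂)/2 = 1.850×10⁸ m.
At r₁: circular v_c1 = √(μ/r₁) = 24360 m/s; transfer-perikrone v_p = √[μ(2/r₁ − 1/a_t)] = 31330 m/s.
At r₂: circular v_c2 = √(μ/r₂) = 11130 m/s; transfer-apokrone v_a = √[μ(2/r₂ − 1/a_t)] = 6545 m/s.
Δv₂ = v_c2 − v_a = 4588 m/s.
= 4.588 km/s.

Δv ≈ 4.588 km/s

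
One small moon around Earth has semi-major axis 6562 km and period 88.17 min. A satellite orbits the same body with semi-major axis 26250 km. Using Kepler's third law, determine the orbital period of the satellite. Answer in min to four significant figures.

T₂ ≈ 705.4 min

Kepler's third law: T² ∝ a³, so T₂ = T₁ (a₂/a₁)^(3/2).
a₂/a₁ = 4.000, (a₂/a₁)^(3/2) = 8.001.
T₂ = 88.17 × 8.001 = 705.4 min.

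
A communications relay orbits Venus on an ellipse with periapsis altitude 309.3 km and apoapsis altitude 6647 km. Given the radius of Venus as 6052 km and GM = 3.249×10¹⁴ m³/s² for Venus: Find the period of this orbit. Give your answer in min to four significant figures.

r_p = 6052 + 309.3 = 6361.3 km = 6.3613×10⁶ m.
r_a = 6052 + 6647 = 12699 km = 1.2699×10⁷ m.
Semi-major axis a = (r_p + r_a)/2 = (6361.3 + 12699)/2 = 9530.1 km = 9.530×10⁶ m.
By Kepler's third law T = 2π√(a³/μ) = 2π × 1.632×10³ = 1.026×10⁴ s.
= 170.9 min.

T ≈ 170.9 min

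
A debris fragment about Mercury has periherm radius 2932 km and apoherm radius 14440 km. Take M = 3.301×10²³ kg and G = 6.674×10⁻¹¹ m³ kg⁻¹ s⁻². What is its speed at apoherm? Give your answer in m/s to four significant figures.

μ = GM = 6.674×10⁻¹¹ × 3.301×10²³ = 2.203×10¹³ m³/s².
Semi-major axis a = (r_p + r_a)/2 = 8686.0 km = 8.686×10⁶ m.
Vis-viva: v² = μ(2/r − 1/a) = 2.203×10¹³ × (1.385×10⁻⁷ − 1.151×10⁻⁷) = 5.150×10⁵ m²/s².
v = 717.6 m/s.

v ≈ 717.6 m/s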